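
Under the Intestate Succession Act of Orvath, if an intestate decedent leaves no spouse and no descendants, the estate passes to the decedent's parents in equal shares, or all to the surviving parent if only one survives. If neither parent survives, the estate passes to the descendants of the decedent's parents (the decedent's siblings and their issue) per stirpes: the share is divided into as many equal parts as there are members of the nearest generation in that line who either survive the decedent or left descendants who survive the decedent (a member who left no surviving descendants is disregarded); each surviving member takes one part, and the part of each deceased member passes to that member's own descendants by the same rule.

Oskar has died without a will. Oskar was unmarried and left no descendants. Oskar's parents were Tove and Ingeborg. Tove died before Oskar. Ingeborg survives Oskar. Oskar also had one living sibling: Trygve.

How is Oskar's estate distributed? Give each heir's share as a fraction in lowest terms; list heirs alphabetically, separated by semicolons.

Only one parent, Ingeborg, survives, so Ingeborg takes the entire estate. The siblings take nothing because a surviving parent has priority.

Ingeborg 1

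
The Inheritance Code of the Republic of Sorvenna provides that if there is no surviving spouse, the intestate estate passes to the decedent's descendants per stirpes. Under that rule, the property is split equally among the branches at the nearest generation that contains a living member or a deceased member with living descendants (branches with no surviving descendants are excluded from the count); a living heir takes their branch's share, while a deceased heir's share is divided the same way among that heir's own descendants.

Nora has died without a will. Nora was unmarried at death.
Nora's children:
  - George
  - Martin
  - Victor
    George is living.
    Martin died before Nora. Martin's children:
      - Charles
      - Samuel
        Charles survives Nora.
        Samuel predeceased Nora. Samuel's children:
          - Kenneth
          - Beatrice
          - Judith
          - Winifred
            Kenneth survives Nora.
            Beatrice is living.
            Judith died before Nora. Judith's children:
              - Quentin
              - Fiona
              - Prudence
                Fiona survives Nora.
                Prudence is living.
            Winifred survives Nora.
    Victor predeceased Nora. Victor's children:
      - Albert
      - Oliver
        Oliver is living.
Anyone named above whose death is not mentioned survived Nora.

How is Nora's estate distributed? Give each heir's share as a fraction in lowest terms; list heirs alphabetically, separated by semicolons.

Albert 1/6; Beatrice 1/24; Charles 1/6; Fiona 1/72; George 1/3; Kenneth 1/24; Oliver 1/6; Prudence 1/72; Quentin 1/72; Winifred 1/24

There is no surviving spouse, so the entire estate passes to Nora's descendants per stirpes.
The estate is divided into 3 equal shares of 1/3 among George, Martin, Victor.
George is living and takes 1/3.
Martin predeceased; the 1/3 allotted to Martin's branch passes to Martin's issue by representation.
The 1/3 is divided into 2 equal shares of 1/6 among Charles, Samuel.
Charles is living and takes 1/6.
Samuel predeceased; the 1/6 allotted to Samuel's branch passes to Samuel's issue by representation.
The 1/6 is divided into 4 equal shares of 1/24 among Kenneth, Beatrice, Judith, Winifred.
Kenneth is living and takes 1/24.
Beatrice is living and takes 1/24.
Judith predeceased; the 1/24 allotted to Judith's branch passes to Judith's issue by representation.
The 1/24 is divided into 3 equal shares of 1/72 among Quentin, Fiona, Prudence.
Quentin is living and takes 1/72.
Fiona is living and takes 1/72.
Prudence is living and takes 1/72.
Winifred is living and takes 1/24.
Victor predeceased; the 1/3 allotted to Victor's branch passes to Victor's issue by representation.
The 1/3 is divided into 2 equal shares of 1/6 among Albert, Oliver.
Albert is living and takes 1/6.
Oliver is living and takes 1/6.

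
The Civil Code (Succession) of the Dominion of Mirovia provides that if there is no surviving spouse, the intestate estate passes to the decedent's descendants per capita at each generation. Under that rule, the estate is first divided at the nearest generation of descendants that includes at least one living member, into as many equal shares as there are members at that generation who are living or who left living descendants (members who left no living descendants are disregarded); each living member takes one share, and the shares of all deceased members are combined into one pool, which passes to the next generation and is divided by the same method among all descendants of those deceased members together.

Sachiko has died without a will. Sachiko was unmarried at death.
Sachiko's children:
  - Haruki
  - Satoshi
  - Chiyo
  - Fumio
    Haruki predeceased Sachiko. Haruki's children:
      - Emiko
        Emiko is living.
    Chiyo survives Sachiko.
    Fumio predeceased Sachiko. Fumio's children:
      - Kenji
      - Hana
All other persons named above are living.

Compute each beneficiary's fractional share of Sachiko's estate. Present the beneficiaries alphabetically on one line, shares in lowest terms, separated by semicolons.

Chiyo 1/4; Emiko 1/6; Hana 1/6; Kenji 1/6; Satoshi 1/4

There is no surviving spouse, so the entire estate passes to Sachiko's descendants per capita at each generation.
At generation 1 (Haruki, Satoshi, Chiyo, Fumio) there are 4 shares of (1)/4 = 1/4 each.
Living: Satoshi and Chiyo — each takes 1/4.
Deceased: Haruki and Fumio. Their combined 1/2 is pooled and carried to generation 2.
At generation 2 (Emiko, Kenji, Hana) there are 3 shares of (1/2)/3 = 1/6 each.
Living: Emiko, Kenji, and Hana — each takes 1/6.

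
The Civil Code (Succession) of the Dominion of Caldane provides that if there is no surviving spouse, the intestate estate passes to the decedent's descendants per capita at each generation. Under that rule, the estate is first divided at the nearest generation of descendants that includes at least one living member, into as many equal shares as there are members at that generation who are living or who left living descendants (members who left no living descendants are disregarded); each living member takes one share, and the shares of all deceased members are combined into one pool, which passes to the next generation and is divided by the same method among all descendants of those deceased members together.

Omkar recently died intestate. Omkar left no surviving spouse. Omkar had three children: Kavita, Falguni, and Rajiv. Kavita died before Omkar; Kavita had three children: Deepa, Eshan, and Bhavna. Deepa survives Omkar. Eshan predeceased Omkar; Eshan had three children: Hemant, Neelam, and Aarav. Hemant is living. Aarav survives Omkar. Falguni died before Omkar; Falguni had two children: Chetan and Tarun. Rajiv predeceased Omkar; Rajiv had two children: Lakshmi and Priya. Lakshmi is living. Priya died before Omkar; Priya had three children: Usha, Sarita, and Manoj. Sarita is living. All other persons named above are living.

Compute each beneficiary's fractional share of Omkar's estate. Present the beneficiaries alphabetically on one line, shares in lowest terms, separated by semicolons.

Aarav 1/21; Bhavna 1/7; Chetan 1/7; Deepa 1/7; Hemant 1/21; Lakshmi 1/7; Manoj 1/21; Neelam 1/21; Sarita 1/21; Tarun 1/7; Usha 1/21

There is no surviving spouse, so the entire estate passes to Omkar's descendants per capita at each generation.
No one at generation 1 (Kavita, Falguni, Rajiv) is living; moving to the next generation.
At generation 2 (Deepa, Eshan, Bhavna, Chetan, Tarun, Lakshmi, Priya) there are 7 shares of (1)/7 = 1/7 each.
Living: Deepa, Bhavna, Chetan, Tarun, and Lakshmi — each takes 1/7.
Deceased: Eshan and Priya. Their combined 2/7 is pooled and carried to generation 3.
At generation 3 (Hemant, Neelam, Aarav, Usha, Sarita, Manoj) there are 6 shares of (2/7)/6 = 1/21 each.
Living: Hemant, Neelam, Aarav, Usha, Sarita, and Manoj — each takes 1/21.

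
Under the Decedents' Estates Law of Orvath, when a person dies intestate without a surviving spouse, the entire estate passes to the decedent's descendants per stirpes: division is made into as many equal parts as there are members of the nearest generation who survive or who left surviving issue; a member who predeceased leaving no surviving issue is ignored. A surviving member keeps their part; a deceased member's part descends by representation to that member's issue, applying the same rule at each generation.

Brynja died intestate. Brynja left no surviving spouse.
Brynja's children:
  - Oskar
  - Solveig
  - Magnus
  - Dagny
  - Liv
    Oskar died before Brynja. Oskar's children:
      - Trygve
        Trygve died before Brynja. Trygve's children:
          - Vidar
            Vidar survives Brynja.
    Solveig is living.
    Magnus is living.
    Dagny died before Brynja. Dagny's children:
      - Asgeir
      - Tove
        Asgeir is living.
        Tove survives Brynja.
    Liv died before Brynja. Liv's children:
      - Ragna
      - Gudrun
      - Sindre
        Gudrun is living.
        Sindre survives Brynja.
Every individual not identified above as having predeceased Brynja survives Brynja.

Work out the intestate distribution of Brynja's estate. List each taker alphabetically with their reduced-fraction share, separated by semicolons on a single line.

Asgeir 1/10; Gudrun 1/15; Magnus 1/5; Ragna 1/15; Sindre 1/15; Solveig 1/5; Tove 1/10; Vidar 1/5

There is no surviving spouse, so the entire estate passes to Brynja's descendants per stirpes.
The estate is divided into 5 equal shares of 1/5 among Oskar, Solveig, Magnus, Dagny, Liv.
Oskar predeceased; the 1/5 allotted to Oskar's branch passes to Oskar's issue by representation.
Trygve's line is the sole branch at this level, so the full 1/5 passes to Trygve's issue by representation.
Vidar is the sole taker at this level and receives the full 1/5.
Solveig is living and takes 1/5.
Magnus is living and takes 1/5.
Dagny predeceased; the 1/5 allotted to Dagny's branch passes to Dagny's issue by representation.
The 1/5 is divided into 2 equal shares of 1/10 among Asgeir, Tove.
Asgeir is living and takes 1/10.
Tove is living and takes 1/10.
Liv predeceased; the 1/5 allotted to Liv's branch passes to Liv's issue by representation.
The 1/5 is divided into 3 equal shares of 1/15 among Ragna, Gudrun, Sindre.
Ragna is living and takes 1/15.
Gudrun is living and takes 1/15.
Sindre is living and takes 1/15.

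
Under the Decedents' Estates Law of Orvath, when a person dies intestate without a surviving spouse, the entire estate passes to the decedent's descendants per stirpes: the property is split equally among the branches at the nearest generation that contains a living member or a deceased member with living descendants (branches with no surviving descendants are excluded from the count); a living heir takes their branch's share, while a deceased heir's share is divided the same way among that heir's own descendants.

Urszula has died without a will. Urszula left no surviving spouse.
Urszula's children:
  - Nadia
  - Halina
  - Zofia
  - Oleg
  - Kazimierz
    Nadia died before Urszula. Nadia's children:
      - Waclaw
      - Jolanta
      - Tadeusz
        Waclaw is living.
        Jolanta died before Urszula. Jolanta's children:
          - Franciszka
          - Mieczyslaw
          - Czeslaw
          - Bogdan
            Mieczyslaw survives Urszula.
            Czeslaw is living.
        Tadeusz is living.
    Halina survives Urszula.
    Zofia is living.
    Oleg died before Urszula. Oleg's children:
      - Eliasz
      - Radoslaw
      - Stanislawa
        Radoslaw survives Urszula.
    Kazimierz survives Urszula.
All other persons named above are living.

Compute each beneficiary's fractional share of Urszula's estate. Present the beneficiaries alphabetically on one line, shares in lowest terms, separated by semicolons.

There is no surviving spouse, so the entire estate passes to Urszula's descendants per stirpes.
The estate is divided into 5 equal shares of 1/5 among Nadia, Halina, Zofia, Oleg, Kazimierz.
Nadia predeceased; the 1/5 allotted to Nadia's branch passes to Nadia's issue by representation.
The 1/5 is divided into 3 equal shares of 1/15 among Waclaw, Jolanta, Tadeusz.
Waclaw is living and takes 1/15.
Jolanta predeceased; the 1/15 allotted to Jolanta's branch passes to Jolanta's issue by representation.
The 1/15 is divided into 4 equal shares of 1/60 among Franciszka, Mieczyslaw, Czeslaw, Bogdan.
Franciszka is living and takes 1/60.
Mieczyslaw is living and takes 1/60.
Czeslaw is living and takes 1/60.
Bogdan is living and takes 1/60.
Tadeusz is living and takes 1/15.
Halina is living and takes 1/5.
Zofia is living and takes 1/5.
Oleg predeceased; the 1/5 allotted to Oleg's branch passes to Oleg's issue by representation.
The 1/5 is divided into 3 equal shares of 1/15 among Eliasz, Radoslaw, Stanislawa.
Eliasz is living and takes 1/15.
Radoslaw is living and takes 1/15.
Stanislawa is living and takes 1/15.
Kazimierz is living and takes 1/5.

Bogdan 1/60; Czeslaw 1/60; Eliasz 1/15; Franciszka 1/60; Halina 1/5; Kazimierz 1/5; Mieczyslaw 1/60; Radoslaw 1/15; Stanislawa 1/15; Tadeusz 1/15; Waclaw 1/15; Zofia 1/5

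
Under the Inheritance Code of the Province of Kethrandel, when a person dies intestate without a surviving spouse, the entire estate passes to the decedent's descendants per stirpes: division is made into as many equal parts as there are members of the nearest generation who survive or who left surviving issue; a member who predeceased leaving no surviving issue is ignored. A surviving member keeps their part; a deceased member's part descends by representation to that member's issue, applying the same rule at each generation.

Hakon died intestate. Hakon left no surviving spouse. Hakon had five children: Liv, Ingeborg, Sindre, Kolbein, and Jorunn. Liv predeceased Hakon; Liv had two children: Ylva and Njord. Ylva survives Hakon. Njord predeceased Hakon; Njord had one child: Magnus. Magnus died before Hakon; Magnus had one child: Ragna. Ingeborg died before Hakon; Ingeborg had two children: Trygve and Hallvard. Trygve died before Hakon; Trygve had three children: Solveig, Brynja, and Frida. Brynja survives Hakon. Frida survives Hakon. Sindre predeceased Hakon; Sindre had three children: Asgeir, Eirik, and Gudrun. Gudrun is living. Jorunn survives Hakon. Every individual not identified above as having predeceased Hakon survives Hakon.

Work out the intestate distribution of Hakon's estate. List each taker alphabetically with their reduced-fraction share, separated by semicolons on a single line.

There is no surviving spouse, so the entire estate passes to Hakon's descendants per stirpes.
The estate is divided into 5 equal shares of 1/5 among Liv, Ingeborg, Sindre, Kolbein, Jorunn.
Liv predeceased; the 1/5 allotted to Liv's branch passes to Liv's issue by representation.
The 1/5 is divided into 2 equal shares of 1/10 among Ylva, Njord.
Ylva is living and takes 1/10.
Njord predeceased; the 1/10 allotted to Njord's branch passes to Njord's issue by representation.
Magnus's line is the sole branch at this level, so the full 1/10 passes to Magnus's issue by representation.
Ragna is the sole taker at this level and receives the full 1/10.
Ingeborg predeceased; the 1/5 allotted to Ingeborg's branch passes to Ingeborg's issue by representation.
The 1/5 is divided into 2 equal shares of 1/10 among Trygve, Hallvard.
Trygve predeceased; the 1/10 allotted to Trygve's branch passes to Trygve's issue by representation.
The 1/10 is divided into 3 equal shares of 1/30 among Solveig, Brynja, Frida.
Solveig is living and takes 1/30.
Brynja is living and takes 1/30.
Frida is living and takes 1/30.
Hallvard is living and takes 1/10.
Sindre predeceased; the 1/5 allotted to Sindre's branch passes to Sindre's issue by representation.
The 1/5 is divided into 3 equal shares of 1/15 among Asgeir, Eirik, Gudrun.
Asgeir is living and takes 1/15.
Eirik is living and takes 1/15.
Gudrun is living and takes 1/15.
Kolbein is living and takes 1/5.
Jorunn is living and takes 1/5.

Asgeir 1/15; Brynja 1/30; Eirik 1/15; Frida 1/30; Gudrun 1/15; Hallvard 1/10; Jorunn 1/5; Kolbein 1/5; Ragna 1/10; Solveig 1/30; Ylva 1/10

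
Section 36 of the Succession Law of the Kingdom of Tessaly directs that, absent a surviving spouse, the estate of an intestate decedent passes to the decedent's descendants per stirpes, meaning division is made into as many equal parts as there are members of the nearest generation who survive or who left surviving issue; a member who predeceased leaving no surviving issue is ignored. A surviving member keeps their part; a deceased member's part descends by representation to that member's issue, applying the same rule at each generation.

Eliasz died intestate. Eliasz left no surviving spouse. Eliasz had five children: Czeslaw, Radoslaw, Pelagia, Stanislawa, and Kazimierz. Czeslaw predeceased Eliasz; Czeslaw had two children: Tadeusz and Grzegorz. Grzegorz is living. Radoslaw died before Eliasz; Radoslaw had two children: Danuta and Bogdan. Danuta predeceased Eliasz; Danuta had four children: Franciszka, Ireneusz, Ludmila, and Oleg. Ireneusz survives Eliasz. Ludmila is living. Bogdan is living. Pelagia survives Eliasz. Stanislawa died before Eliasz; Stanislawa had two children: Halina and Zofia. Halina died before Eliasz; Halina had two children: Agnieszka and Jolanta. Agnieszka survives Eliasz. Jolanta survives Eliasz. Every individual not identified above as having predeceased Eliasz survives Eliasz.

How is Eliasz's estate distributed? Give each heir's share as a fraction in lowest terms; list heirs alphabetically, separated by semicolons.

Agnieszka 1/20; Bogdan 1/10; Franciszka 1/40; Grzegorz 1/10; Ireneusz 1/40; Jolanta 1/20; Kazimierz 1/5; Ludmila 1/40; Oleg 1/40; Pelagia 1/5; Tadeusz 1/10; Zofia 1/10

There is no surviving spouse, so the entire estate passes to Eliasz's descendants per stirpes.
The estate is divided into 5 equal shares of 1/5 among Czeslaw, Radoslaw, Pelagia, Stanislawa, Kazimierz.
Czeslaw predeceased; the 1/5 allotted to Czeslaw's branch passes to Czeslaw's issue by representation.
The 1/5 is divided into 2 equal shares of 1/10 among Tadeusz, Grzegorz.
Tadeusz is living and takes 1/10.
Grzegorz is living and takes 1/10.
Radoslaw predeceased; the 1/5 allotted to Radoslaw's branch passes to Radoslaw's issue by representation.
The 1/5 is divided into 2 equal shares of 1/10 among Danuta, Bogdan.
Danuta predeceased; the 1/10 allotted to Danuta's branch passes to Danuta's issue by representation.
The 1/10 is divided into 4 equal shares of 1/40 among Franciszka, Ireneusz, Ludmila, Oleg.
Franciszka is living and takes 1/40.
Ireneusz is living and takes 1/40.
Ludmila is living and takes 1/40.
Oleg is living and takes 1/40.
Bogdan is living and takes 1/10.
Pelagia is living and takes 1/5.
Stanislawa predeceased; the 1/5 allotted to Stanislawa's branch passes to Stanislawa's issue by representation.
The 1/5 is divided into 2 equal shares of 1/10 among Halina, Zofia.
Halina predeceased; the 1/10 allotted to Halina's branch passes to Halina's issue by representation.
The 1/10 is divided into 2 equal shares of 1/20 among Agnieszka, Jolanta.
Agnieszka is living and takes 1/20.
Jolanta is living and takes 1/20.
Zofia is living and takes 1/10.
Kazimierz is living and takes 1/5.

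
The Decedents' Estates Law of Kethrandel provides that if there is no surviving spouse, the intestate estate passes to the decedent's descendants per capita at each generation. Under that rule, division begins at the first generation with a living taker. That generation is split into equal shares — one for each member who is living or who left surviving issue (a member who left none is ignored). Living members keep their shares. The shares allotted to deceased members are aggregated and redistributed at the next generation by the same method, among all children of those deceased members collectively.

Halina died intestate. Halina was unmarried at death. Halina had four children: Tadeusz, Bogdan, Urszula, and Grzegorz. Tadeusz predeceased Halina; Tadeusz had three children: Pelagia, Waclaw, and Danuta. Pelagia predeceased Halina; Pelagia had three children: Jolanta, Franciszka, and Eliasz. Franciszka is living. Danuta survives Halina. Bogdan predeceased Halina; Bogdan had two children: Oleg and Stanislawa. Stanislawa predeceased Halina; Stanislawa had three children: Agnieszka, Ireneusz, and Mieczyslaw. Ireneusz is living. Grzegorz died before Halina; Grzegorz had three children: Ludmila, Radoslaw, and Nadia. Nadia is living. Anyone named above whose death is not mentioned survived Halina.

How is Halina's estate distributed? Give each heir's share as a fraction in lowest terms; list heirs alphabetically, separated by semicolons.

Agnieszka 1/32; Danuta 3/32; Eliasz 1/32; Franciszka 1/32; Ireneusz 1/32; Jolanta 1/32; Ludmila 3/32; Mieczyslaw 1/32; Nadia 3/32; Oleg 3/32; Radoslaw 3/32; Urszula 1/4; Waclaw 3/32

There is no surviving spouse, so the entire estate passes to Halina's descendants per capita at each generation.
At generation 1 (Tadeusz, Bogdan, Urszula, Grzegorz) there are 4 shares of (1)/4 = 1/4 each.
Living: Urszula — each takes 1/4.
Deceased: Tadeusz, Bogdan, and Grzegorz. Their combined 3/4 is pooled and carried to generation 2.
At generation 2 (Pelagia, Waclaw, Danuta, Oleg, Stanislawa, Ludmila, Radoslaw, Nadia) there are 8 shares of (3/4)/8 = 3/32 each.
Living: Waclaw, Danuta, Oleg, Ludmila, Radoslaw, and Nadia — each takes 3/32.
Deceased: Pelagia and Stanislawa. Their combined 3/16 is pooled and carried to generation 3.
At generation 3 (Jolanta, Franciszka, Eliasz, Agnieszka, Ireneusz, Mieczyslaw) there are 6 shares of (3/16)/6 = 1/32 each.
Living: Jolanta, Franciszka, Eliasz, Agnieszka, Ireneusz, and Mieczyslaw — each takes 1/32.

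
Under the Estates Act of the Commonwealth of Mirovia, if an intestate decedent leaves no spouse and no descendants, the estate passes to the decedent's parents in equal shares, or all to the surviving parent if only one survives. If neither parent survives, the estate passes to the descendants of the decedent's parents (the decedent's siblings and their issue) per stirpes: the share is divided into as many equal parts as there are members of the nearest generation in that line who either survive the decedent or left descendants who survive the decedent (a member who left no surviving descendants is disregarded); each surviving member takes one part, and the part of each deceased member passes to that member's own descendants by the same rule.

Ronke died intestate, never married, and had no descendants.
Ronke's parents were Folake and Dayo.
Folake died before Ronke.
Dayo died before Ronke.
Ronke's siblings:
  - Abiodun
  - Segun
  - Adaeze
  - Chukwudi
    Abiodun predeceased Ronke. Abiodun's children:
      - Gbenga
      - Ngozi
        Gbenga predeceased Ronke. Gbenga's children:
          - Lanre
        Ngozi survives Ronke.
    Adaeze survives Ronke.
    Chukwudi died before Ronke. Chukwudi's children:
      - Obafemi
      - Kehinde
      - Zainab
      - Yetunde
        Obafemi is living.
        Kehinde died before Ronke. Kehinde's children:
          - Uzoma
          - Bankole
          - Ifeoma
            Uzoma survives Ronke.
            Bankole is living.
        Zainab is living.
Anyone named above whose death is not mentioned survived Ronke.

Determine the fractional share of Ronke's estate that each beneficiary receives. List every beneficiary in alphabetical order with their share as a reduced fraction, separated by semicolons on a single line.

Neither parent survives and there are no descendants, so the estate passes to Ronke's siblings and their issue per stirpes.
The estate is divided into 4 equal shares of 1/4 among Abiodun, Segun, Adaeze, Chukwudi.
Abiodun predeceased; the 1/4 allotted to Abiodun's branch passes to Abiodun's issue by representation.
The 1/4 is divided into 2 equal shares of 1/8 among Gbenga, Ngozi.
Gbenga predeceased; the 1/8 allotted to Gbenga's branch passes to Gbenga's issue by representation.
Lanre is the sole taker at this level and receives the full 1/8.
Ngozi is living and takes 1/8.
Segun is living and takes 1/4.
Adaeze is living and takes 1/4.
Chukwudi predeceased; the 1/4 allotted to Chukwudi's branch passes to Chukwudi's issue by representation.
The 1/4 is divided into 4 equal shares of 1/16 among Obafemi, Kehinde, Zainab, Yetunde.
Obafemi is living and takes 1/16.
Kehinde predeceased; the 1/16 allotted to Kehinde's branch passes to Kehinde's issue by representation.
The 1/16 is divided into 3 equal shares of 1/48 among Uzoma, Bankole, Ifeoma.
Uzoma is living and takes 1/48.
Bankole is living and takes 1/48.
Ifeoma is living and takes 1/48.
Zainab is living and takes 1/16.
Yetunde is living and takes 1/16.

Adaeze 1/4; Bankole 1/48; Ifeoma 1/48; Lanre 1/8; Ngozi 1/8; Obafemi 1/16; Segun 1/4; Uzoma 1/48; Yetunde 1/16; Zainab 1/16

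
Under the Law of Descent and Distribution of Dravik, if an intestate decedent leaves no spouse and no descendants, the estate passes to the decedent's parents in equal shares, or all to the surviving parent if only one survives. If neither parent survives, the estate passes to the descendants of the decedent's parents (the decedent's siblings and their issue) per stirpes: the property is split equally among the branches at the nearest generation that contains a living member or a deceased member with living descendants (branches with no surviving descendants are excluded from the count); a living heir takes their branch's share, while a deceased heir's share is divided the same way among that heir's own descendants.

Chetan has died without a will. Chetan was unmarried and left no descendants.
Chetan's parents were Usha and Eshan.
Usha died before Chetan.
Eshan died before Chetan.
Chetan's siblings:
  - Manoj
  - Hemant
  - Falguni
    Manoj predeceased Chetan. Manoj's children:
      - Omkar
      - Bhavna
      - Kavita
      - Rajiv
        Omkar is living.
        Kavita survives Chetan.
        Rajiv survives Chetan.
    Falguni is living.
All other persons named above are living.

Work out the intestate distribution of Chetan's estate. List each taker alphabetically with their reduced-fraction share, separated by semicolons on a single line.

Neither parent survives and there are no descendants, so the estate passes to Chetan's siblings and their issue per stirpes.
The estate is divided into 3 equal shares of 1/3 among Manoj, Hemant, Falguni.
Manoj predeceased; the 1/3 allotted to Manoj's branch passes to Manoj's issue by representation.
The 1/3 is divided into 4 equal shares of 1/12 among Omkar, Bhavna, Kavita, Rajiv.
Omkar is living and takes 1/12.
Bhavna is living and takes 1/12.
Kavita is living and takes 1/12.
Rajiv is living and takes 1/12.
Hemant is living and takes 1/3.
Falguni is living and takes 1/3.

Bhavna 1/12; Falguni 1/3; Hemant 1/3; Kavita 1/12; Omkar 1/12; Rajiv 1/12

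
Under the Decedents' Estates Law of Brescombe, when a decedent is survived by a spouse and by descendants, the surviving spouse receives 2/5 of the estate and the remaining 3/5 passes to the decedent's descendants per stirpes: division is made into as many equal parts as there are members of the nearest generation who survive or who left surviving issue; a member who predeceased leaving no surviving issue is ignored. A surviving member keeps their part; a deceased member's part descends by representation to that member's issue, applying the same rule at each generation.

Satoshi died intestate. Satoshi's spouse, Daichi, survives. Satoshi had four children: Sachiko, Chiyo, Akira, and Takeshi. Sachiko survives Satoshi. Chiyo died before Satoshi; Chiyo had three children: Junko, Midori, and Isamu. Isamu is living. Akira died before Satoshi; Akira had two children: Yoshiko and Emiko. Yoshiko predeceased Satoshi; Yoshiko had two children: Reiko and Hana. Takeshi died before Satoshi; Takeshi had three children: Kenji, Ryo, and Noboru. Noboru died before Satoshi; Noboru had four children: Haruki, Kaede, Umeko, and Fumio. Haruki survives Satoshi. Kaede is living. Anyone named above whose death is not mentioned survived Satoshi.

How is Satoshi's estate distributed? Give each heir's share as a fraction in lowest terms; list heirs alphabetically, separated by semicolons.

Daichi, as surviving spouse, takes 2/5.
The remaining 3/5 passes to Satoshi's descendants per stirpes.
The 3/5 is divided into 4 equal shares of 3/20 among Sachiko, Chiyo, Akira, Takeshi.
Sachiko is living and takes 3/20.
Chiyo predeceased; the 3/20 allotted to Chiyo's branch passes to Chiyo's issue by representation.
The 3/20 is divided into 3 equal shares of 1/20 among Junko, Midori, Isamu.
Junko is living and takes 1/20.
Midori is living and takes 1/20.
Isamu is living and takes 1/20.
Akira predeceased; the 3/20 allotted to Akira's branch passes to Akira's issue by representation.
The 3/20 is divided into 2 equal shares of 3/40 among Yoshiko, Emiko.
Yoshiko predeceased; the 3/40 allotted to Yoshiko's branch passes to Yoshiko's issue by representation.
The 3/40 is divided into 2 equal shares of 3/80 among Reiko, Hana.
Reiko is living and takes 3/80.
Hana is living and takes 3/80.
Emiko is living and takes 3/40.
Takeshi predeceased; the 3/20 allotted to Takeshi's branch passes to Takeshi's issue by representation.
The 3/20 is divided into 3 equal shares of 1/20 among Kenji, Ryo, Noboru.
Kenji is living and takes 1/20.
Ryo is living and takes 1/20.
Noboru predeceased; the 1/20 allotted to Noboru's branch passes to Noboru's issue by representation.
The 1/20 is divided into 4 equal shares of 1/80 among Haruki, Kaede, Umeko, Fumio.
Haruki is living and takes 1/80.
Kaede is living and takes 1/80.
Umeko is living and takes 1/80.
Fumio is living and takes 1/80.

Daichi 2/5; Emiko 3/40; Fumio 1/80; Hana 3/80; Haruki 1/80; Isamu 1/20; Junko 1/20; Kaede 1/80; Kenji 1/20; Midori 1/20; Reiko 3/80; Ryo 1/20; Sachiko 3/20; Umeko 1/80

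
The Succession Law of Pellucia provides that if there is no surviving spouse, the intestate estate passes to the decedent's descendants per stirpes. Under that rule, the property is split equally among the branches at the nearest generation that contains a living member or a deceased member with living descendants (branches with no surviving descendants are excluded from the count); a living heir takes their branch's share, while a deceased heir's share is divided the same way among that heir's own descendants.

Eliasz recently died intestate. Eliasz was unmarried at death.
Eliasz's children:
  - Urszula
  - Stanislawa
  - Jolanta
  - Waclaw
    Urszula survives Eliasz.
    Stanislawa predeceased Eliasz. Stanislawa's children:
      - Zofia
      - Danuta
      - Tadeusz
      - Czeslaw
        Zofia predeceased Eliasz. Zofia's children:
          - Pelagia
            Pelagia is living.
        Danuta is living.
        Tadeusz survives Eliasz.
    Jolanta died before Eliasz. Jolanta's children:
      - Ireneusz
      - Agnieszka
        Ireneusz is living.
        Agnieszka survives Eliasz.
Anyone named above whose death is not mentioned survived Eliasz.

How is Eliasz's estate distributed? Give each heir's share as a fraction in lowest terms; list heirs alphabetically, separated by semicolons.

There is no surviving spouse, so the entire estate passes to Eliasz's descendants per stirpes.
The estate is divided into 4 equal shares of 1/4 among Urszula, Stanislawa, Jolanta, Waclaw.
Urszula is living and takes 1/4.
Stanislawa predeceased; the 1/4 allotted to Stanislawa's branch passes to Stanislawa's issue by representation.
The 1/4 is divided into 4 equal shares of 1/16 among Zofia, Danuta, Tadeusz, Czeslaw.
Zofia predeceased; the 1/16 allotted to Zofia's branch passes to Zofia's issue by representation.
Pelagia is the sole taker at this level and receives the full 1/16.
Danuta is living and takes 1/16.
Tadeusz is living and takes 1/16.
Czeslaw is living and takes 1/16.
Jolanta predeceased; the 1/4 allotted to Jolanta's branch passes to Jolanta's issue by representation.
The 1/4 is divided into 2 equal shares of 1/8 among Ireneusz, Agnieszka.
Ireneusz is living and takes 1/8.
Agnieszka is living and takes 1/8.
Waclaw is living and takes 1/4.

Agnieszka 1/8; Czeslaw 1/16; Danuta 1/16; Ireneusz 1/8; Pelagia 1/16; Tadeusz 1/16; Urszula 1/4; Waclaw 1/4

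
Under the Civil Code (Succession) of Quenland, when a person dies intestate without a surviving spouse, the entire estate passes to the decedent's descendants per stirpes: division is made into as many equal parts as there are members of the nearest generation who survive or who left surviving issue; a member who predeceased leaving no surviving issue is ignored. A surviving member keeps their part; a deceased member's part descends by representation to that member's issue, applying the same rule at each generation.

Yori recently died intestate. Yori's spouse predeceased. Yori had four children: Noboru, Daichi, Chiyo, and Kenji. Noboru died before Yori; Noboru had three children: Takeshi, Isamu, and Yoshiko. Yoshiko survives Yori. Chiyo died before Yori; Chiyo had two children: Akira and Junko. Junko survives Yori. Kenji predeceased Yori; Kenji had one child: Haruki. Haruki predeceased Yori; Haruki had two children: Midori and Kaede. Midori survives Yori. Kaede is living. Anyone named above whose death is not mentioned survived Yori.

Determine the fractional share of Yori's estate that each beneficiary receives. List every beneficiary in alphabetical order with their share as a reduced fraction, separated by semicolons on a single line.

There is no surviving spouse, so the entire estate passes to Yori's descendants per stirpes.
The estate is divided into 4 equal shares of 1/4 among Noboru, Daichi, Chiyo, Kenji.
Noboru predeceased; the 1/4 allotted to Noboru's branch passes to Noboru's issue by representation.
The 1/4 is divided into 3 equal shares of 1/12 among Takeshi, Isamu, Yoshiko.
Takeshi is living and takes 1/12.
Isamu is living and takes 1/12.
Yoshiko is living and takes 1/12.
Daichi is living and takes 1/4.
Chiyo predeceased; the 1/4 allotted to Chiyo's branch passes to Chiyo's issue by representation.
The 1/4 is divided into 2 equal shares of 1/8 among Akira, Junko.
Akira is living and takes 1/8.
Junko is living and takes 1/8.
Kenji predeceased; the 1/4 allotted to Kenji's branch passes to Kenji's issue by representation.
Haruki's line is the sole branch at this level, so the full 1/4 passes to Haruki's issue by representation.
The 1/4 is divided into 2 equal shares of 1/8 among Midori, Kaede.
Midori is living and takes 1/8.
Kaede is living and takes 1/8.

Akira 1/8; Daichi 1/4; Isamu 1/12; Junko 1/8; Kaede 1/8; Midori 1/8; Takeshi 1/12; Yoshiko 1/12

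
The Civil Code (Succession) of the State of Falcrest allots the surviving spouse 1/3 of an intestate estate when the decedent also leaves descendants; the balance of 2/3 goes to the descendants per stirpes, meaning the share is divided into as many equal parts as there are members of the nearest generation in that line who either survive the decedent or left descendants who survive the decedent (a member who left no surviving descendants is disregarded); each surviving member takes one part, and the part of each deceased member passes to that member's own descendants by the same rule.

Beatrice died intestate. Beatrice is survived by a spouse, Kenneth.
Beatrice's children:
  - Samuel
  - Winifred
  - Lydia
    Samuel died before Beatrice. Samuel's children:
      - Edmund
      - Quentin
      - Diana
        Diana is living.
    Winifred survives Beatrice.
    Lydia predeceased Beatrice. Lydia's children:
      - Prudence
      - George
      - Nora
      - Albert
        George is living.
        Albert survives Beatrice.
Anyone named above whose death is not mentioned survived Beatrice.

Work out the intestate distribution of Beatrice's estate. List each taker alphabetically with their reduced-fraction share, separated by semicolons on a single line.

Albert 1/18; Diana 2/27; Edmund 2/27; George 1/18; Kenneth 1/3; Nora 1/18; Prudence 1/18; Quentin 2/27; Winifred 2/9

Kenneth, as surviving spouse, takes 1/3.
The remaining 2/3 passes to Beatrice's descendants per stirpes.
The 2/3 is divided into 3 equal shares of 2/9 among Samuel, Winifred, Lydia.
Samuel predeceased; the 2/9 allotted to Samuel's branch passes to Samuel's issue by representation.
The 2/9 is divided into 3 equal shares of 2/27 among Edmund, Quentin, Diana.
Edmund is living and takes 2/27.
Quentin is living and takes 2/27.
Diana is living and takes 2/27.
Winifred is living and takes 2/9.
Lydia predeceased; the 2/9 allotted to Lydia's branch passes to Lydia's issue by representation.
The 2/9 is divided into 4 equal shares of 1/18 among Prudence, George, Nora, Albert.
Prudence is living and takes 1/18.
George is living and takes 1/18.
Nora is living and takes 1/18.
Albert is living and takes 1/18.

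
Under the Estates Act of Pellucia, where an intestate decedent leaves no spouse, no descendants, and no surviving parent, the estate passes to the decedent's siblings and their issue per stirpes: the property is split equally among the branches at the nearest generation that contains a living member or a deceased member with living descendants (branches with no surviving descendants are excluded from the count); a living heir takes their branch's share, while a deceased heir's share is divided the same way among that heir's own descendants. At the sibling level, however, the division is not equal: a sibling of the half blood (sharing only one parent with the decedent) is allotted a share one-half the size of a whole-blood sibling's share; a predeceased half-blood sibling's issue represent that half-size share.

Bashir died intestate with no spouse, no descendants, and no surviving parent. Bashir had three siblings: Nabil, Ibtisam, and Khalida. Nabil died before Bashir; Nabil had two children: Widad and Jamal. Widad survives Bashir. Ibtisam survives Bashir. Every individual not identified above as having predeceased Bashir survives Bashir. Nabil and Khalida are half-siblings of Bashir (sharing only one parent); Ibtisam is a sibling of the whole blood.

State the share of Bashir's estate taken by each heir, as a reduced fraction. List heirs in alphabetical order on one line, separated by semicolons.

No spouse, descendants, or parent survives, so the estate passes to Bashir's siblings per stirpes.
Half-blood siblings count for one-half the weight of whole-blood siblings at the initial division.
Dividing 1 in proportion to weights (total weight 2): Nabil (weight 1/2) → 1/4; Ibtisam (weight 1) → 1/2; Khalida (weight 1/2) → 1/4.
Nabil predeceased; the 1/4 allotted to Nabil's branch passes to Nabil's issue by representation.
The 1/4 is divided into 2 equal shares of 1/8 among Widad, Jamal.
Widad is living and takes 1/8.
Jamal is living and takes 1/8.
Ibtisam is living and takes 1/2.
Khalida is living and takes 1/4.

Ibtisam 1/2; Jamal 1/8; Khalida 1/4; Widad 1/8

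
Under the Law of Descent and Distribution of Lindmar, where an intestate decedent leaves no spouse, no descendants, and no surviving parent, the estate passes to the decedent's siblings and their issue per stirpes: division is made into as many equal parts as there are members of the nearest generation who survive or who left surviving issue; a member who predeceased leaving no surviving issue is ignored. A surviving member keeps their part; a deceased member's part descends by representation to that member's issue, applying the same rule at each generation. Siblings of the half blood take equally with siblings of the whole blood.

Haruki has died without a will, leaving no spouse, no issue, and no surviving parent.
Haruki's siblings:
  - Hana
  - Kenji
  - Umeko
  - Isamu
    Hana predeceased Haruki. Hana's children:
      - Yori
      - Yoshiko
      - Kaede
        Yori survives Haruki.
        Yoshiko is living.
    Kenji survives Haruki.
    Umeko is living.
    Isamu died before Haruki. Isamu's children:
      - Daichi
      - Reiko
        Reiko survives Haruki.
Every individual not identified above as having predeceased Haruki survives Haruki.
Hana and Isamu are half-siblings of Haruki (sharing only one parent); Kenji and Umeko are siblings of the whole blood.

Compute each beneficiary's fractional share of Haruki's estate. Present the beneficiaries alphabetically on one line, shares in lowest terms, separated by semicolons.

Daichi 1/8; Kaede 1/12; Kenji 1/4; Reiko 1/8; Umeko 1/4; Yori 1/12; Yoshiko 1/12

No spouse, descendants, or parent survives, so the estate passes to Haruki's siblings per stirpes.
Half-blood and whole-blood siblings take equally under the stated rule.
The estate is divided into 4 equal shares of 1/4 among Hana, Kenji, Umeko, Isamu.
Hana predeceased; the 1/4 allotted to Hana's branch passes to Hana's issue by representation.
The 1/4 is divided into 3 equal shares of 1/12 among Yori, Yoshiko, Kaede.
Yori is living and takes 1/12.
Yoshiko is living and takes 1/12.
Kaede is living and takes 1/12.
Kenji is living and takes 1/4.
Umeko is living and takes 1/4.
Isamu predeceased; the 1/4 allotted to Isamu's branch passes to Isamu's issue by representation.
The 1/4 is divided into 2 equal shares of 1/8 among Daichi, Reiko.
Daichi is living and takes 1/8.
Reiko is living and takes 1/8.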